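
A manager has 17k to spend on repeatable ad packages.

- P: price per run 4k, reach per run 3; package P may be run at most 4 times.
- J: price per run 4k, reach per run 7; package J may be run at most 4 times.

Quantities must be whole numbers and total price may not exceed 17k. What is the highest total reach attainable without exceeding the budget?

28

This is a bounded integer knapsack.
Take 4×J: price 16 ≤ 17, reach 4·7 = 28.
J has the best ratio (7/4) and is taken to its limit of 4; remaining capacity is filled optimally with the others.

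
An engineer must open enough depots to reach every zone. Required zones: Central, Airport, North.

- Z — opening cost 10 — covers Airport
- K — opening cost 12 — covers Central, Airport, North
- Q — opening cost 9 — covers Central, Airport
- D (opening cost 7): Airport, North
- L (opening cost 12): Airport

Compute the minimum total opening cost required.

12

K alone covers Central, Airport, North — every zone.
Total opening cost: 12.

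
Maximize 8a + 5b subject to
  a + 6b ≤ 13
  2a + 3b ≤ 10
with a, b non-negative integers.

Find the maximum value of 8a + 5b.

40

(a,b)=(5,0) is feasible, giving 40.
(a,b)=(4,0) is feasible, giving 32.
The best lattice point is (5,0), giving 40.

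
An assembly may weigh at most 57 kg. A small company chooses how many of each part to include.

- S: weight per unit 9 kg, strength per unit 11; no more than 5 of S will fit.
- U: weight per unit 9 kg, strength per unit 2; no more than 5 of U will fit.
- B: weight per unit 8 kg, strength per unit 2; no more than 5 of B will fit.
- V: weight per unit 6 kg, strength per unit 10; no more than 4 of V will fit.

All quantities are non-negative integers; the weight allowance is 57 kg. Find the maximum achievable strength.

75

This is a bounded integer knapsack.
5×S and 2×V: weight 57 ≤ 57, strength 5·11 + 2·10 = 75.
4×S and 3×V: weight 54 ≤ 57, strength 4·11 + 3·10 = 74.
Best is 75.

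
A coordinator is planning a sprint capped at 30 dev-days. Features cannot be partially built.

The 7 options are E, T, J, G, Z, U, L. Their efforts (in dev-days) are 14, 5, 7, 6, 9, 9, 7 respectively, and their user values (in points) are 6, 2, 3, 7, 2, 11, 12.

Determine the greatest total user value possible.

This is a 0-1 knapsack instance.
Allowing fractional choices, the relaxed optimum would be about 33.4, but features are indivisible.
J + G + U + L: effort 7 + 6 + 9 + 7 = 29 ≤ 30, user value 3 + 7 + 11 + 12 = 33.
T + G + U + L: effort 5 + 6 + 9 + 7 = 27 ≤ 30, user value 2 + 7 + 11 + 12 = 32.
G + U + L: effort 6 + 9 + 7 = 22 ≤ 30, user value 7 + 11 + 12 = 30.
Best is J, G, U, and L with total user value 33.

33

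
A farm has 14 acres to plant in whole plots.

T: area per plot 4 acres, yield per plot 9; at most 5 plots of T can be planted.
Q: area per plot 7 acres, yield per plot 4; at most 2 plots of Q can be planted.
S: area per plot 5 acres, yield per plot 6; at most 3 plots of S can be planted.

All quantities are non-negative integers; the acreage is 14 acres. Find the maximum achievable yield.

Take 3×T: area 12 ≤ 14, yield 3·9 = 27.
No other integer combination yields more.

27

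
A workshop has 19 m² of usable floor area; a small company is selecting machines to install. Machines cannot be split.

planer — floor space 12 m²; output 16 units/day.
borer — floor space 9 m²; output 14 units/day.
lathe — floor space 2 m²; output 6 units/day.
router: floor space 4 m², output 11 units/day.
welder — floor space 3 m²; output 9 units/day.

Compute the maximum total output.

40

borer + lathe + router + welder: floor space 9 + 2 + 4 + 3 = 18 ≤ 19, output 14 + 6 + 11 + 9 = 40.
borer + router + welder: floor space 9 + 4 + 3 = 16 ≤ 19, output 14 + 11 + 9 = 34.
planer + router + welder: floor space 12 + 4 + 3 = 19 ≤ 19, output 16 + 11 + 9 = 36.
Best is borer, lathe, router, and welder with total output 40.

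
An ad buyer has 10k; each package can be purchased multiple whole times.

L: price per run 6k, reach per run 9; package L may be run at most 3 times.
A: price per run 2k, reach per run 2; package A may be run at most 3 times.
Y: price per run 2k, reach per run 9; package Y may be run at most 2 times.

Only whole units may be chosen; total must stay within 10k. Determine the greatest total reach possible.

27

Y has the best ratio (9/2); taking only Y gives at most 2×9 = 18 (stopped by the supply cap of 2).
Mixing does better — 1×L and 2×Y: price 10 ≤ 10, reach 1·9 + 2·9 = 27.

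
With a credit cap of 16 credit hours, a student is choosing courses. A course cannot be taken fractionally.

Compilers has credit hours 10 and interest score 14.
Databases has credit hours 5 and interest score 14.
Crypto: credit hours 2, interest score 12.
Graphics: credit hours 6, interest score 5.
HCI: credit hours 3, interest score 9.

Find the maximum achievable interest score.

40

Allowing fractional choices, the relaxed optimum would be about 43.4, but courses are indivisible.
Databases + Crypto + Graphics + HCI: credit hours 5 + 2 + 6 + 3 = 16 ≤ 16, interest score 14 + 12 + 5 + 9 = 40.
Databases + Crypto + HCI: credit hours 5 + 2 + 3 = 10 ≤ 16, interest score 14 + 12 + 9 = 35.
Compilers + Crypto + HCI: credit hours 10 + 2 + 3 = 15 ≤ 16, interest score 14 + 12 + 9 = 35.
Best is Databases, Crypto, Graphics, and HCI with total interest score 40.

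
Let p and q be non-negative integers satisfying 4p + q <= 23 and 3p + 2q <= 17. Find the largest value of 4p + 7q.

(p,q)=(0,8): 4·0+1·8=8≤23, 3·0+2·8=16≤17, objective 56.
(p,q)=(1,7): 4·1+1·7=11≤23, 3·1+2·7=17≤17, objective 53.
(p,q)=(0,7): 4·0+1·7=7≤23, 3·0+2·7=14≤17, objective 49.
No feasible integer point exceeds 56.

56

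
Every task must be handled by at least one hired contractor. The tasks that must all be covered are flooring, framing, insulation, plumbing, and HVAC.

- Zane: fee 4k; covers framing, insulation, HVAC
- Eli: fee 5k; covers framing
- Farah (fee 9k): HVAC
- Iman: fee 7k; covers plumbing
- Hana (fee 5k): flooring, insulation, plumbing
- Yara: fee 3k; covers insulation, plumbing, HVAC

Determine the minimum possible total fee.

9

Choose Zane and Hana: together they cover flooring, framing, insulation, plumbing, HVAC — every task.
Total fee: 4 + 5 = 9.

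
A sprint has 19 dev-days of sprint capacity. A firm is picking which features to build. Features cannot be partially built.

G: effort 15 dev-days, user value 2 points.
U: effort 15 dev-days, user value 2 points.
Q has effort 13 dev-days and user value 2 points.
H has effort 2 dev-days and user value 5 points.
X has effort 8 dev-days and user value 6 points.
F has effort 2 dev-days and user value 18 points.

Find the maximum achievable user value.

29

This is a 0-1 knapsack instance.
Allowing fractional choices, the relaxed optimum would be about 30.1, but features are indivisible.
Q + H + F: effort 13 + 2 + 2 = 17 ≤ 19, user value 2 + 5 + 18 = 25.
H + X + F: effort 2 + 8 + 2 = 12 ≤ 19, user value 5 + 6 + 18 = 29.
G + H + F: effort 15 + 2 + 2 = 19 ≤ 19, user value 2 + 5 + 18 = 25.
Best is H, X, and F with total user value 29.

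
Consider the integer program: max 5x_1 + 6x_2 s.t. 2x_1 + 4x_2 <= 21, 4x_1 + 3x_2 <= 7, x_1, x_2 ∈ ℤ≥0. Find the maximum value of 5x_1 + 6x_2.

12

(x_1,x_2)=(0,2) is feasible, giving 12.
(x_1,x_2)=(1,1) is feasible, giving 11.
(x_1,x_2)=(0,1) is feasible, giving 6.
Maximum is 12 at (x_1,x_2)=(0,2).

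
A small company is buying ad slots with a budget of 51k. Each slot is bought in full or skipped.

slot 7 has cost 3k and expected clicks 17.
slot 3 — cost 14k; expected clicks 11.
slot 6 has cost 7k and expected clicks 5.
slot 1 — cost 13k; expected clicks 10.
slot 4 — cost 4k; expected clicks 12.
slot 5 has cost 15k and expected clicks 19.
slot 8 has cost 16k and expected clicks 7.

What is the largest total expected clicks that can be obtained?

69

slot 7 + slot 1 + slot 4 + slot 5 + slot 8: cost 3 + 13 + 4 + 15 + 16 = 51 ≤ 51, expected clicks 17 + 10 + 12 + 19 + 7 = 65.
slot 7 + slot 3 + slot 6 + slot 4 + slot 5: cost 3 + 14 + 7 + 4 + 15 = 43 ≤ 51, expected clicks 17 + 11 + 5 + 12 + 19 = 64.
slot 7 + slot 3 + slot 1 + slot 4 + slot 5: cost 3 + 14 + 13 + 4 + 15 = 49 ≤ 51, expected clicks 17 + 11 + 10 + 12 + 19 = 69.
Best is slot 7, slot 3, slot 1, slot 4, and slot 5 with total expected clicks 69.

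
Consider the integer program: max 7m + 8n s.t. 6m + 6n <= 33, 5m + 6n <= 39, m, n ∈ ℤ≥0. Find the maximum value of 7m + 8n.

(m,n)=(0,5): 6·0+6·5=30≤33, 5·0+6·5=30≤39, objective 40.
(m,n)=(1,4): 6·1+6·4=30≤33, 5·1+6·4=29≤39, objective 39.
(m,n)=(0,4): 6·0+6·4=24≤33, 5·0+6·4=24≤39, objective 32.
Maximum is 40 at (m,n)=(0,5).

40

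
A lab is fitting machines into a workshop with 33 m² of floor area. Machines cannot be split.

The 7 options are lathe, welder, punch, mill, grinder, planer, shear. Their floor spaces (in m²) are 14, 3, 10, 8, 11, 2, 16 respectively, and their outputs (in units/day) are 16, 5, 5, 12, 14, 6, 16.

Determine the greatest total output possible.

42

lathe + welder + grinder + planer: floor space 14 + 3 + 11 + 2 = 30 ≤ 33, output 16 + 5 + 14 + 6 = 41.
welder + grinder + planer + shear: floor space 3 + 11 + 2 + 16 = 32 ≤ 33, output 5 + 14 + 6 + 16 = 41.
lathe + mill + grinder: floor space 14 + 8 + 11 = 33 ≤ 33, output 16 + 12 + 14 = 42.
Best is lathe, mill, and grinder with total output 42.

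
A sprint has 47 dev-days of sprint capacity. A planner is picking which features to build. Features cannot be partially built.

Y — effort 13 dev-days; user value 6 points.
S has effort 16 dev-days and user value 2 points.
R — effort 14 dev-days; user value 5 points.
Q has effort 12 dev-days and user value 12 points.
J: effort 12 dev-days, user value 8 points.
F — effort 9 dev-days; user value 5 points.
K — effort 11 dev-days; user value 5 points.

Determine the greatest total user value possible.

Allowing fractional choices, the relaxed optimum would be about 31.5, but features are indivisible.
Y + Q + J + F: effort 13 + 12 + 12 + 9 = 46 ≤ 47, user value 6 + 12 + 8 + 5 = 31.
R + Q + J + F: effort 14 + 12 + 12 + 9 = 47 ≤ 47, user value 5 + 12 + 8 + 5 = 30.
Q + J + F + K: effort 12 + 12 + 9 + 11 = 44 ≤ 47, user value 12 + 8 + 5 + 5 = 30.
Best is Y, Q, J, and F with total user value 31.

31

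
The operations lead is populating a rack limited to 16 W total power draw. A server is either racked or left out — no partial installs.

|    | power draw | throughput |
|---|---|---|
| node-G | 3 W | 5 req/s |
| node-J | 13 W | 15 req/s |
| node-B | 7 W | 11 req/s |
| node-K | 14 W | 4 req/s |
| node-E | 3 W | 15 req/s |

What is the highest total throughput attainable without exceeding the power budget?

31

This is a 0-1 knapsack instance.
Allowing fractional choices, the relaxed optimum would be about 34.5, but servers are indivisible.
node-G + node-B + node-E: power draw 3 + 7 + 3 = 13 ≤ 16, throughput 5 + 11 + 15 = 31.
node-J + node-E: power draw 13 + 3 = 16 ≤ 16, throughput 15 + 15 = 30.
Best is node-G, node-B, and node-E with total throughput 31.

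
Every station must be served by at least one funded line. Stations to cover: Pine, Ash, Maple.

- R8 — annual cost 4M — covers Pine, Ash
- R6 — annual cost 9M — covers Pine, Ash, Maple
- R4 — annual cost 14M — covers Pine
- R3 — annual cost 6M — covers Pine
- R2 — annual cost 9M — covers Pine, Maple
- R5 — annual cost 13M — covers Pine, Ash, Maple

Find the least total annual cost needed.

The greedy cost-per-new-station heuristic would pick R8 and R6 for 13, but a cheaper cover exists.
R6 alone covers Pine, Ash, Maple — every station.
Total annual cost: 9.
No cover costs less than 9.

9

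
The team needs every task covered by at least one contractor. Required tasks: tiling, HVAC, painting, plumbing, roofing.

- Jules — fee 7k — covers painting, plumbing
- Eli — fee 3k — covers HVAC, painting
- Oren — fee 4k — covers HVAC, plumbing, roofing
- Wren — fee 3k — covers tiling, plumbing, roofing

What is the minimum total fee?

Choose Eli and Wren: together they cover tiling, HVAC, painting, plumbing, roofing — every task.
Total fee: 3 + 3 = 6.
No cover costs less than 6.

6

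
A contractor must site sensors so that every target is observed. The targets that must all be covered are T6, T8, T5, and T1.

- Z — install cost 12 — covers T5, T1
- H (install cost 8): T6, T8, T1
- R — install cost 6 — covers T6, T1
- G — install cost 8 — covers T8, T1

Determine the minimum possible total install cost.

Choose Z and H: together they cover T6, T8, T5, T1 — every target.
Total install cost: 12 + 8 = 20.
No cover costs less than 20.

20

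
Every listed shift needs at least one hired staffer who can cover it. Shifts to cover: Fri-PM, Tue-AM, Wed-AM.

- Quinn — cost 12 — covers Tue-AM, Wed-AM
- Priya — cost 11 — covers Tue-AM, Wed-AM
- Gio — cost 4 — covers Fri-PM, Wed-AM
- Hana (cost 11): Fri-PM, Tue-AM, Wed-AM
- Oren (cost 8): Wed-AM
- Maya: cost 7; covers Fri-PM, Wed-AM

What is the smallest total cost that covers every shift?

The greedy cost-per-new-shift heuristic would pick Gio and Priya for 15, but a cheaper cover exists.
Hana alone covers Fri-PM, Tue-AM, Wed-AM — every shift.
Total cost: 11.
No cover costs less than 11.

11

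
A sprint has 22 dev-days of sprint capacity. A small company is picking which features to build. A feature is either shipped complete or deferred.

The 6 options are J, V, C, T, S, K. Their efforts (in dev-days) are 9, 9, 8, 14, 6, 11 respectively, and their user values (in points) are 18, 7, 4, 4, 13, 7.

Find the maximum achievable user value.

31

Allowing fractional choices, the relaxed optimum would be about 36.4, but features are indivisible.
J + S: effort 9 + 6 = 15 ≤ 22, user value 18 + 13 = 31.
J + V: effort 9 + 9 = 18 ≤ 22, user value 18 + 7 = 25.
Best is J and S with total user value 31.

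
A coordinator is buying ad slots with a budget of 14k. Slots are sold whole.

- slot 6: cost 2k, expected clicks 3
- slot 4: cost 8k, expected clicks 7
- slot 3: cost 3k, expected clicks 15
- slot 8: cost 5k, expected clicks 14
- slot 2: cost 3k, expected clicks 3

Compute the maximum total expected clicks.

35

Allowing fractional choices, the relaxed optimum would be about 35.9, but ad slots are indivisible.
slot 6 + slot 3 + slot 8: cost 2 + 3 + 5 = 10 ≤ 14, expected clicks 3 + 15 + 14 = 32.
slot 6 + slot 3 + slot 8 + slot 2: cost 2 + 3 + 5 + 3 = 13 ≤ 14, expected clicks 3 + 15 + 14 + 3 = 35.
Best is slot 6, slot 3, slot 8, and slot 2 with total expected clicks 35.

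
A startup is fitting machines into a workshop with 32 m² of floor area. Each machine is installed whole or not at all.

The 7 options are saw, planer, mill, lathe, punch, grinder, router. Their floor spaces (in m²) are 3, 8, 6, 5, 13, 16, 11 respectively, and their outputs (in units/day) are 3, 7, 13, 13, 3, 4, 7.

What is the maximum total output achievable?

40

Treat it as a binary knapsack problem.
Allowing fractional choices, the relaxed optimum would be about 42.4, but machines are indivisible.
saw + mill + lathe + router: floor space 3 + 6 + 5 + 11 = 25 ≤ 32, output 3 + 13 + 13 + 7 = 36.
planer + mill + lathe + router: floor space 8 + 6 + 5 + 11 = 30 ≤ 32, output 7 + 13 + 13 + 7 = 40.
saw + planer + mill + lathe: floor space 3 + 8 + 6 + 5 = 22 ≤ 32, output 3 + 7 + 13 + 13 = 36.
Best is planer, mill, lathe, and router with total output 40.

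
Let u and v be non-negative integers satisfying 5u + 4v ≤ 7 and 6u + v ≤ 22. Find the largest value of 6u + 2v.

(u,v)=(1,0): 5·1+4·0=5≤7, 6·1+1·0=6≤22, objective 6.
(u,v)=(0,1): 5·0+4·1=4≤7, 6·0+1·1=1≤22, objective 2.
No feasible integer point exceeds 6.

6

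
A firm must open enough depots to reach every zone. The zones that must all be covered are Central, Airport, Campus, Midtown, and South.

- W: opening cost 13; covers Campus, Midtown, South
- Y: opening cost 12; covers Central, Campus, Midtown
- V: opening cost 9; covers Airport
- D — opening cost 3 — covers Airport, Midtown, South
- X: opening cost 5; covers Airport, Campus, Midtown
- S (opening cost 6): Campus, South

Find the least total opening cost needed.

15

The greedy cost-per-new-zone heuristic would pick D, X, and Y for 20, but a cheaper cover exists.
Choose Y and D: together they cover Central, Airport, Campus, Midtown, South — every zone.
Total opening cost: 12 + 3 = 15.
No cover costs less than 15.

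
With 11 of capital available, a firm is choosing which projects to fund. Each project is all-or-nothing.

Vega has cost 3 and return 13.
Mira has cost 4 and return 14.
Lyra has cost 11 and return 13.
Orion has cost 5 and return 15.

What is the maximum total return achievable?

Allowing fractional choices, the relaxed optimum would be about 39.0, but projects are indivisible.
Vega + Mira: cost 3 + 4 = 7 ≤ 11, return 13 + 14 = 27.
Vega + Orion: cost 3 + 5 = 8 ≤ 11, return 13 + 15 = 28.
Mira + Orion: cost 4 + 5 = 9 ≤ 11, return 14 + 15 = 29.
Best is Mira and Orion with total return 29.

29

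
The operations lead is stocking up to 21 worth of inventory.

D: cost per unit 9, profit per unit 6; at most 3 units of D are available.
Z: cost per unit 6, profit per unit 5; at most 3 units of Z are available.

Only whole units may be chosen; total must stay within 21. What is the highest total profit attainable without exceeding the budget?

1×D and 2×Z: cost 21 ≤ 21, profit 1·6 + 2·5 = 16.
3×Z: cost 18 ≤ 21, profit 3·5 = 15.
Best is 16.

16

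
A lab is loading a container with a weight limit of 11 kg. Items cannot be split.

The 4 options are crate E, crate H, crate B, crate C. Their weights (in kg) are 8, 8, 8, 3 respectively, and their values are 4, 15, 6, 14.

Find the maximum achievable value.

29

Take crate H and crate C: weight 8 + 3 = 11 ≤ 11, value 15 + 14 = 29.
No other feasible combination does better.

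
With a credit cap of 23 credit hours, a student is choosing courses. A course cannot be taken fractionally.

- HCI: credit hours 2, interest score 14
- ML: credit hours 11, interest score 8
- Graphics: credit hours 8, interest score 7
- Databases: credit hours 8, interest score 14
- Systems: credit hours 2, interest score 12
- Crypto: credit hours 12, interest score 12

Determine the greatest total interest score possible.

48

HCI + ML + Databases + Systems: credit hours 2 + 11 + 8 + 2 = 23 ≤ 23, interest score 14 + 8 + 14 + 12 = 48.
HCI + Graphics + Databases + Systems: credit hours 2 + 8 + 8 + 2 = 20 ≤ 23, interest score 14 + 7 + 14 + 12 = 47.
HCI + ML + Graphics + Systems: credit hours 2 + 11 + 8 + 2 = 23 ≤ 23, interest score 14 + 8 + 7 + 12 = 41.
Best is HCI, ML, Databases, and Systems with total interest score 48.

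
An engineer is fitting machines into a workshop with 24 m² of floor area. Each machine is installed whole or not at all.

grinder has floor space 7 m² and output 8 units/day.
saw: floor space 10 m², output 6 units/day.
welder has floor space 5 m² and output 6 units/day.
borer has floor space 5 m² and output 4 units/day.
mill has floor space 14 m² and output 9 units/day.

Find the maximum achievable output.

20

grinder + saw + welder: floor space 7 + 10 + 5 = 22 ≤ 24, output 8 + 6 + 6 = 20.
welder + borer + mill: floor space 5 + 5 + 14 = 24 ≤ 24, output 6 + 4 + 9 = 19.
Best is grinder, saw, and welder with total output 20.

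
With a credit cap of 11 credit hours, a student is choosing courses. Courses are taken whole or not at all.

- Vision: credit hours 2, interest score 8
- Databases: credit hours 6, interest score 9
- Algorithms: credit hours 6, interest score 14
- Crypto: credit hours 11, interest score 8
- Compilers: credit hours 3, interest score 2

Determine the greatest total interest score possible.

Take Vision, Algorithms, and Compilers: credit hours 2 + 6 + 3 = 11 ≤ 11, interest score 8 + 14 + 2 = 24.
No other feasible combination does better.

24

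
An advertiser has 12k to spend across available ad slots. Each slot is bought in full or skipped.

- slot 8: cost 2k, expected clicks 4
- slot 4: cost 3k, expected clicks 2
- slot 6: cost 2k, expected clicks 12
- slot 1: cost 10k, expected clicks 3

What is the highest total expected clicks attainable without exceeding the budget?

Treat it as a binary knapsack problem.
Allowing fractional choices, the relaxed optimum would be about 19.5, but ad slots are indivisible.
slot 8 + slot 6: cost 2 + 2 = 4 ≤ 12, expected clicks 4 + 12 = 16.
slot 6 + slot 1: cost 2 + 10 = 12 ≤ 12, expected clicks 12 + 3 = 15.
slot 8 + slot 4 + slot 6: cost 2 + 3 + 2 = 7 ≤ 12, expected clicks 4 + 2 + 12 = 18.
Best is slot 8, slot 4, and slot 6 with total expected clicks 18.

18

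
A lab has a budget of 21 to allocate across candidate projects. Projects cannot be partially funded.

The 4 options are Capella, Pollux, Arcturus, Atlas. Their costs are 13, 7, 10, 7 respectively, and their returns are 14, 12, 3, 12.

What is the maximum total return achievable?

26

Treat it as a binary knapsack problem.
Allowing fractional choices, the relaxed optimum would be about 31.5, but projects are indivisible.
Capella + Pollux: cost 13 + 7 = 20 ≤ 21, return 14 + 12 = 26.
Capella + Atlas: cost 13 + 7 = 20 ≤ 21, return 14 + 12 = 26.
The maximum return is 26; one optimal choice is Capella and Pollux.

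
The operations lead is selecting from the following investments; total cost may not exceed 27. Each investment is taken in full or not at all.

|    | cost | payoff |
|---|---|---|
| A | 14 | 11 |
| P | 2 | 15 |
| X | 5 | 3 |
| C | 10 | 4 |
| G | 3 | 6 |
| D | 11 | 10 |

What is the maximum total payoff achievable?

36

A + P + X + G: cost 14 + 2 + 5 + 3 = 24 ≤ 27, payoff 11 + 15 + 3 + 6 = 35.
P + C + G + D: cost 2 + 10 + 3 + 11 = 26 ≤ 27, payoff 15 + 4 + 6 + 10 = 35.
A + P + D: cost 14 + 2 + 11 = 27 ≤ 27, payoff 11 + 15 + 10 = 36.
Best is A, P, and D with total payoff 36.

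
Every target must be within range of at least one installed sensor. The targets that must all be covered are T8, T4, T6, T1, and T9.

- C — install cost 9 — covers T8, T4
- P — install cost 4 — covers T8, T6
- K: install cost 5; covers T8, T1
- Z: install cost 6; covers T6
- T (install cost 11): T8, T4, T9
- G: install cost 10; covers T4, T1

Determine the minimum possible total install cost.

20

Choose P, K, and T: together they cover T8, T4, T6, T1, T9 — every target.
Total install cost: 4 + 5 + 11 = 20.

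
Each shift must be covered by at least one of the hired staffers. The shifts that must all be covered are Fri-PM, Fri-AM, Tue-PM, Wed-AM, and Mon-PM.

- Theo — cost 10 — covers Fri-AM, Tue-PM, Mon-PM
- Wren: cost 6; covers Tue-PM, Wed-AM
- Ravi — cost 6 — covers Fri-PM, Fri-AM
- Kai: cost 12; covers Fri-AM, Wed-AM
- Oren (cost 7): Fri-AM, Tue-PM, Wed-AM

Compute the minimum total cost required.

Choose Theo, Wren, and Ravi: together they cover Fri-PM, Fri-AM, Tue-PM, Wed-AM, Mon-PM — every shift.
Total cost: 10 + 6 + 6 = 22.

22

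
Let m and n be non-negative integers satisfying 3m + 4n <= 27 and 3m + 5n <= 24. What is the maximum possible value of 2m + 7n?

Relaxing integrality, the LP optimum is 33.60 at (m,n) = (0, 4.8), which is not an integer point.
(m,n)=(1,4): 3·1+4·4=19≤27, 3·1+5·4=23≤24, objective 30.
(m,n)=(0,4): 3·0+4·4=16≤27, 3·0+5·4=20≤24, objective 28.
(m,n)=(2,3): 3·2+4·3=18≤27, 3·2+5·3=21≤24, objective 25.
Maximum is 30 at (m,n)=(1,4).

30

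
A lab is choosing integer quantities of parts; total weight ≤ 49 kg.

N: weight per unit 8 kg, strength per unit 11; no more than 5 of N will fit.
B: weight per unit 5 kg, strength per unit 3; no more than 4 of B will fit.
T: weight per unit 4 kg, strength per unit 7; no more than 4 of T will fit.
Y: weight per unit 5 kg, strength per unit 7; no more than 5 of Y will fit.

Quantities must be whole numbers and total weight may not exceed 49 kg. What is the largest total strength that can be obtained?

T has the best ratio (7/4); taking only T gives at most 4×7 = 28 (stopped by the supply cap of 4).
Mixing does better — 1×N, 4×T, and 5×Y: weight 49 ≤ 49, strength 1·11 + 4·7 + 5·7 = 74.

74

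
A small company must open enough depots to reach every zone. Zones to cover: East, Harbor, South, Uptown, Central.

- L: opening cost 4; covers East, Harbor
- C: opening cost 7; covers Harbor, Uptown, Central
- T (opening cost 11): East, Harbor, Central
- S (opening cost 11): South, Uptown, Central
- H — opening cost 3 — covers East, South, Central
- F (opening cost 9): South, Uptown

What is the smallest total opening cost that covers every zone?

Choose C and H: together they cover East, Harbor, South, Uptown, Central — every zone.
Total opening cost: 7 + 3 = 10.

10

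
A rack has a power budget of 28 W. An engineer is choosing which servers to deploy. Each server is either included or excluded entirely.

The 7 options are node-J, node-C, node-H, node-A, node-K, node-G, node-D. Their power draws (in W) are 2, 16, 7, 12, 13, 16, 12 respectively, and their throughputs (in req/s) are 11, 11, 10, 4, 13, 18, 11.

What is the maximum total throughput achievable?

Allowing fractional choices, the relaxed optimum would be about 42.0, but servers are indivisible.
node-J + node-K + node-D: power draw 2 + 13 + 12 = 27 ≤ 28, throughput 11 + 13 + 11 = 35.
node-J + node-H + node-G: power draw 2 + 7 + 16 = 25 ≤ 28, throughput 11 + 10 + 18 = 39.
node-J + node-H + node-K: power draw 2 + 7 + 13 = 22 ≤ 28, throughput 11 + 10 + 13 = 34.
Best is node-J, node-H, and node-G with total throughput 39.

39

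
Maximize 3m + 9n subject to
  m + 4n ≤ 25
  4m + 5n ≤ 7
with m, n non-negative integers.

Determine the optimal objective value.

9

The continuous relaxation peaks at (0, 1.4) with value 12.60; rounding to a feasible lattice point costs some objective.
(m,n)=(0,1): 1·0+4·1=4≤25, 4·0+5·1=5≤7, objective 9.
(m,n)=(1,0): 1·1+4·0=1≤25, 4·1+5·0=4≤7, objective 3.
(m,n)=(0,0): 1·0+4·0=0≤25, 4·0+5·0=0≤7, objective 0.
The best lattice point is (0,1), giving 9.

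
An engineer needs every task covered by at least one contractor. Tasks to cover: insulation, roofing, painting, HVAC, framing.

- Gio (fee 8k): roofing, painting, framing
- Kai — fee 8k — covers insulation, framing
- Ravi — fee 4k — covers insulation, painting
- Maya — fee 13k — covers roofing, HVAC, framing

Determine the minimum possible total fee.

17

The greedy cost-per-new-task heuristic would pick Ravi, Gio, and Maya for 25, but a cheaper cover exists.
Choose Ravi and Maya: together they cover insulation, roofing, painting, HVAC, framing — every task.
Total fee: 4 + 13 = 17.
No cover costs less than 17.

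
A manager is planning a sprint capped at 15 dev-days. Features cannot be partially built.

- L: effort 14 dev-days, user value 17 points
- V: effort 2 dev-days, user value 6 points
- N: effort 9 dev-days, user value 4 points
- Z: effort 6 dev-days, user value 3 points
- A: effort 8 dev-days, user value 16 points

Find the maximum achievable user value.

22

Allowing fractional choices, the relaxed optimum would be about 28.1, but features are indivisible.
Z + A: effort 6 + 8 = 14 ≤ 15, user value 3 + 16 = 19.
V + A: effort 2 + 8 = 10 ≤ 15, user value 6 + 16 = 22.
L: effort 14 ≤ 15, user value 17.
Best is V and A with total user value 22.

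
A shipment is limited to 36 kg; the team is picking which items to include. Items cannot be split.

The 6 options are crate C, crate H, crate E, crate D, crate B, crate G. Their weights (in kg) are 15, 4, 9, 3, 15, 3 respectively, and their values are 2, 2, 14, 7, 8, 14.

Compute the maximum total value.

Allowing fractional choices, the relaxed optimum would be about 45.3, but items are indivisible.
crate E + crate D + crate B + crate G: weight 9 + 3 + 15 + 3 = 30 ≤ 36, value 14 + 7 + 8 + 14 = 43.
crate H + crate E + crate D + crate B + crate G: weight 4 + 9 + 3 + 15 + 3 = 34 ≤ 36, value 2 + 14 + 7 + 8 + 14 = 45.
crate C + crate H + crate E + crate D + crate G: weight 15 + 4 + 9 + 3 + 3 = 34 ≤ 36, value 2 + 2 + 14 + 7 + 14 = 39.
Best is crate H, crate E, crate D, crate B, and crate G with total value 45.

45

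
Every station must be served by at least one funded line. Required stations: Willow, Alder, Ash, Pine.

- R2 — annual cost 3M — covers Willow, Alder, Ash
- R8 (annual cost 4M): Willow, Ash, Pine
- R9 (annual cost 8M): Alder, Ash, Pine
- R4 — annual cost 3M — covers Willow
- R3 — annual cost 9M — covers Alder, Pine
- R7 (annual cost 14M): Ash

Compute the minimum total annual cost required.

This is a weighted set-cover instance.
Choose R2 and R8: together they cover Willow, Alder, Ash, Pine — every station.
Total annual cost: 3 + 4 = 7.
No cover costs less than 7.

7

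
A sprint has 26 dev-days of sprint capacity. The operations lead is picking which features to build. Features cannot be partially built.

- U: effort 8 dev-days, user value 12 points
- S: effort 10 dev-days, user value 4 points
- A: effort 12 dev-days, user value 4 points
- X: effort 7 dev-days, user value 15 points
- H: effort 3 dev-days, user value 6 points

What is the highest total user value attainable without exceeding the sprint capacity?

U + S + X: effort 8 + 10 + 7 = 25 ≤ 26, user value 12 + 4 + 15 = 31.
U + X: effort 8 + 7 = 15 ≤ 26, user value 12 + 15 = 27.
U + X + H: effort 8 + 7 + 3 = 18 ≤ 26, user value 12 + 15 + 6 = 33.
Best is U, X, and H with total user value 33.

33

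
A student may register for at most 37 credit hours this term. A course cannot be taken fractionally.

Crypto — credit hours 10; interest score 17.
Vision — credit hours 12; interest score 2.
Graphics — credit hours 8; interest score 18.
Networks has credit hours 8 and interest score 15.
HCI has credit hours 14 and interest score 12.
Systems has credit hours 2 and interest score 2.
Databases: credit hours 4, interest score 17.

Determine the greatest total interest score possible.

69

Allowing fractional choices, the relaxed optimum would be about 73.3, but courses are indivisible.
Crypto + Graphics + Networks + Systems + Databases: credit hours 10 + 8 + 8 + 2 + 4 = 32 ≤ 37, interest score 17 + 18 + 15 + 2 + 17 = 69.
Crypto + Graphics + Networks + Databases: credit hours 10 + 8 + 8 + 4 = 30 ≤ 37, interest score 17 + 18 + 15 + 17 = 67.
Best is Crypto, Graphics, Networks, Systems, and Databases with total interest score 69.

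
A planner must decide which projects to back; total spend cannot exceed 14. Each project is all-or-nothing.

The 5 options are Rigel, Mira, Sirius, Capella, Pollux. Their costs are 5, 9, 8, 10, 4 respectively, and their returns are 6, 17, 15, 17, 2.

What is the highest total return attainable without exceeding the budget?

Rigel + Sirius: cost 5 + 8 = 13 ≤ 14, return 6 + 15 = 21.
Mira + Pollux: cost 9 + 4 = 13 ≤ 14, return 17 + 2 = 19.
Rigel + Mira: cost 5 + 9 = 14 ≤ 14, return 6 + 17 = 23.
Best is Rigel and Mira with total return 23.

23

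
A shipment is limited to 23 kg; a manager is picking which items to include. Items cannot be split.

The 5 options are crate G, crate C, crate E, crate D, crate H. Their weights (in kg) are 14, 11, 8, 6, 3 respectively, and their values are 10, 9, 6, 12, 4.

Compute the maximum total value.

Allowing fractional choices, the relaxed optimum would be about 27.2, but items are indivisible.
crate C + crate D + crate H: weight 11 + 6 + 3 = 20 ≤ 23, value 9 + 12 + 4 = 25.
crate G + crate D + crate H: weight 14 + 6 + 3 = 23 ≤ 23, value 10 + 12 + 4 = 26.
Best is crate G, crate D, and crate H with total value 26.

26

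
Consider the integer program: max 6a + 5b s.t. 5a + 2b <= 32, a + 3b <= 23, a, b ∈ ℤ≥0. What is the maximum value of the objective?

54

(a,b)=(4,6): 5·4+2·6=32≤32, 1·4+3·6=22≤23, objective 54.
(a,b)=(4,5): 5·4+2·5=30≤32, 1·4+3·5=19≤23, objective 49.
(a,b)=(3,6): 5·3+2·6=27≤32, 1·3+3·6=21≤23, objective 48.
Maximum is 54 at (a,b)=(4,6).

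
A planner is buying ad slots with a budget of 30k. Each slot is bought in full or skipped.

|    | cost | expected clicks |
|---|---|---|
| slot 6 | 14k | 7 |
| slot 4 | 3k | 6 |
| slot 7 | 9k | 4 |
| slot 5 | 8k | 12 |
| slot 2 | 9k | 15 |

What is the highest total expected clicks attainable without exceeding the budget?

37

This is an integer program with binary decision variables.
Allowing fractional choices, the relaxed optimum would be about 38.0, but ad slots are indivisible.
slot 4 + slot 7 + slot 5 + slot 2: cost 3 + 9 + 8 + 9 = 29 ≤ 30, expected clicks 6 + 4 + 12 + 15 = 37.
slot 4 + slot 5 + slot 2: cost 3 + 8 + 9 = 20 ≤ 30, expected clicks 6 + 12 + 15 = 33.
Best is slot 4, slot 7, slot 5, and slot 2 with total expected clicks 37.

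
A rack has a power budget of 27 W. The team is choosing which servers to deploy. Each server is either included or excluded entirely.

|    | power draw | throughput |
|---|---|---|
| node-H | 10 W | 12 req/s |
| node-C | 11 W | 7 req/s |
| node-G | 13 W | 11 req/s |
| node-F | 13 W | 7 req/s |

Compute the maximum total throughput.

Allowing fractional choices, the relaxed optimum would be about 25.5, but servers are indivisible.
node-H + node-G: power draw 10 + 13 = 23 ≤ 27, throughput 12 + 11 = 23.
node-H + node-C: power draw 10 + 11 = 21 ≤ 27, throughput 12 + 7 = 19.
Best is node-H and node-G with total throughput 23.

23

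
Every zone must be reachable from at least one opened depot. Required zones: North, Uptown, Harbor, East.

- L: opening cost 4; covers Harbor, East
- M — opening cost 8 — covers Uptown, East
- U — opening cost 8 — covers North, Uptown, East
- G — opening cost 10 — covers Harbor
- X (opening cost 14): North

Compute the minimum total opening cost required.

Choose L and U: together they cover North, Uptown, Harbor, East — every zone.
Total opening cost: 4 + 8 = 12.
No cover costs less than 12.

12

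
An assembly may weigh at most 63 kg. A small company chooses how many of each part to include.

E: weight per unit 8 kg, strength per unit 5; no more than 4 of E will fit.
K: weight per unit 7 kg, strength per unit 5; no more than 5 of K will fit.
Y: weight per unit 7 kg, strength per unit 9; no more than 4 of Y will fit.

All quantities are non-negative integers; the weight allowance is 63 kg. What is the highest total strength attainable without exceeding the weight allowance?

61

Y has the best ratio (9/7); taking only Y gives at most 4×9 = 36 (stopped by the supply cap of 4).
Mixing does better — 5×K and 4×Y: weight 63 ≤ 63, strength 5·5 + 4·9 = 61.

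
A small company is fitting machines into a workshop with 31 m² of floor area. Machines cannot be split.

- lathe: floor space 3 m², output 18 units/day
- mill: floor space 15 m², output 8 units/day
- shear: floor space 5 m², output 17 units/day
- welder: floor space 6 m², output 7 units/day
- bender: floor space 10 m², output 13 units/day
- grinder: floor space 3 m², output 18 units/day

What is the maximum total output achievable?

lathe + shear + welder + bender + grinder: floor space 3 + 5 + 6 + 10 + 3 = 27 ≤ 31, output 18 + 17 + 7 + 13 + 18 = 73.
lathe + shear + bender + grinder: floor space 3 + 5 + 10 + 3 = 21 ≤ 31, output 18 + 17 + 13 + 18 = 66.
lathe + mill + shear + grinder: floor space 3 + 15 + 5 + 3 = 26 ≤ 31, output 18 + 8 + 17 + 18 = 61.
Best is lathe, shear, welder, bender, and grinder with total output 73.

73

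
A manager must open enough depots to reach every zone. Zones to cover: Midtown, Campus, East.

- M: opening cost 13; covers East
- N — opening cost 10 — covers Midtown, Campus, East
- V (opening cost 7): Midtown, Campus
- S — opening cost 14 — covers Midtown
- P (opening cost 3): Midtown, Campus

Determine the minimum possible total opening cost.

N alone covers Midtown, Campus, East — every zone.
Total opening cost: 10.

10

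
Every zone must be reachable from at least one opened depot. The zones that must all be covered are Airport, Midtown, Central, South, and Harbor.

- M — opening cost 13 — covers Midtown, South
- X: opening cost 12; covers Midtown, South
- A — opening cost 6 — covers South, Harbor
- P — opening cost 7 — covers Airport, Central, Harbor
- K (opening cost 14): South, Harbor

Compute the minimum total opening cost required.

19

This is an integer covering problem.
Choose X and P: together they cover Airport, Midtown, Central, South, Harbor — every zone.
Total opening cost: 12 + 7 = 19.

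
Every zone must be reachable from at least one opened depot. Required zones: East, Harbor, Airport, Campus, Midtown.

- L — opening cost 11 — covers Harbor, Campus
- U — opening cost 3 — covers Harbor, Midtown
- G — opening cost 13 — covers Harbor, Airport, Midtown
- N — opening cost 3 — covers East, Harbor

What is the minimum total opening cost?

The greedy cost-per-new-zone heuristic would pick U, N, L, and G for 30, but a cheaper cover exists.
Choose L, G, and N: together they cover East, Harbor, Airport, Campus, Midtown — every zone.
Total opening cost: 11 + 13 + 3 = 27.
No cover costs less than 27.

27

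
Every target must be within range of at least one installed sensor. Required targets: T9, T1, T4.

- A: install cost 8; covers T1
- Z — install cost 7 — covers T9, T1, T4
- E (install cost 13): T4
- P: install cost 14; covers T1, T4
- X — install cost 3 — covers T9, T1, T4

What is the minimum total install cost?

This is a weighted set-cover instance.
X alone covers T9, T1, T4 — every target.
Total install cost: 3.
No cover costs less than 3.

3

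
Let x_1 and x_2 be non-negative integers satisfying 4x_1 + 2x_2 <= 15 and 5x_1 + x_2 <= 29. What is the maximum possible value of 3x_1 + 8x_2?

Relaxing integrality, the LP optimum is 60.00 at (x_1,x_2) = (0, 7.5), which is not an integer point.
(x_1,x_2)=(0,7) is feasible, giving 56.
(x_1,x_2)=(0,6) is feasible, giving 48.
No feasible integer point exceeds 56.

56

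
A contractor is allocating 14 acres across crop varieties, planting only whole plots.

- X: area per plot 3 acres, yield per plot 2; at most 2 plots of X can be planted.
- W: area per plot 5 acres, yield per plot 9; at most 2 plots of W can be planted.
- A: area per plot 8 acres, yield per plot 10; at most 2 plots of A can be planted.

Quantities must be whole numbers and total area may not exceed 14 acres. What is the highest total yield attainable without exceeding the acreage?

20

1×X and 2×W: area 13 ≤ 14, yield 1·2 + 2·9 = 20.
1×W and 1×A: area 13 ≤ 14, yield 1·9 + 1·10 = 19.
Best is 20.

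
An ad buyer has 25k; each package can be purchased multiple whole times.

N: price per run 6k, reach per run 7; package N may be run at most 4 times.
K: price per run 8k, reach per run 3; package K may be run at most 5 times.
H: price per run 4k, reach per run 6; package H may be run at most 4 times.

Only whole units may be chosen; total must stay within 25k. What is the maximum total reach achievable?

32

Take 2×N and 3×H: price 24 ≤ 25, reach 2·7 + 3·6 = 32.
No other integer combination yields more.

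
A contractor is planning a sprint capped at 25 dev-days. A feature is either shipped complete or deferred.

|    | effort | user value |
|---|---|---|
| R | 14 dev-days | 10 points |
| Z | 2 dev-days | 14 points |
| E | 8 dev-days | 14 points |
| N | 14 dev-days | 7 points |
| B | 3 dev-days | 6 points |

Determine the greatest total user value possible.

38

Allowing fractional choices, the relaxed optimum would be about 42.6, but features are indivisible.
Z + E + B: effort 2 + 8 + 3 = 13 ≤ 25, user value 14 + 14 + 6 = 34.
R + Z + E: effort 14 + 2 + 8 = 24 ≤ 25, user value 10 + 14 + 14 = 38.
Z + E + N: effort 2 + 8 + 14 = 24 ≤ 25, user value 14 + 14 + 7 = 35.
Best is R, Z, and E with total user value 38.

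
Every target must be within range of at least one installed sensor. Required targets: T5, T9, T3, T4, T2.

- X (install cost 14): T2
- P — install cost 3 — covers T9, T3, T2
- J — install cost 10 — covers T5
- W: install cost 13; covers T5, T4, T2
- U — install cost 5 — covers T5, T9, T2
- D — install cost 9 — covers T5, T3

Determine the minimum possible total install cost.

The greedy cost-per-new-target heuristic would pick P, U, and W for 21, but a cheaper cover exists.
Choose P and W: together they cover T5, T9, T3, T4, T2 — every target.
Total install cost: 3 + 13 = 16.
No cover costs less than 16.

16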